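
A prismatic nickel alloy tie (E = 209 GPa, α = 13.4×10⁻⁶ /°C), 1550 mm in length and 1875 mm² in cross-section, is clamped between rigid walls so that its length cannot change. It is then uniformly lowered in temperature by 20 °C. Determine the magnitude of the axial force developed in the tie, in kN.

The ends cannot move, so σ = EαΔT = 209×10³ × 13.4×10⁻⁶ × 20 = 56.01 MPa.
Axial force P = σA = 56.01 × 1875 = 105000 N = 105 kN, tensile.

P ≈ 105 kN (tensile)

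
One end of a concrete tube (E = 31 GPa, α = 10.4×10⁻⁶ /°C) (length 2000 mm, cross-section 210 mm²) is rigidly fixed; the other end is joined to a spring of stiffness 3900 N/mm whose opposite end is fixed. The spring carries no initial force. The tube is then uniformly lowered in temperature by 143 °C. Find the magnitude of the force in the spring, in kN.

Free thermal contraction: δ_free = αΔT L = 10.4×10⁻⁶ × 143 × 2000 = 2.974 mm.
Let P be the tensile force in the spring. The tube extends elastically by PL/(AE) and the spring stretches by P/k; together these equal δ_free.
So P = δ_free / [L/(AE) + 1/k] = 2.974 / [ 2000/(210×31×10³) + 1/(3900) ].
P = 2.974 / 0.0005636 = 5277 N.

P ≈ 5.28 kN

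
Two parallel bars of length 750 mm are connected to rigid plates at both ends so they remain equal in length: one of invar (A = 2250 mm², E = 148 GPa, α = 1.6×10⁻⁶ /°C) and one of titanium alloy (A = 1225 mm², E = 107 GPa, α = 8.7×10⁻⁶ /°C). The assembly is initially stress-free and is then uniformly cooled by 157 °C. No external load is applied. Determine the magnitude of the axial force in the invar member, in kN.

Equilibrium of a rigid end plate with no external load gives equal and opposite internal forces ±P in the two members. Since α_{titanium alloy} > α_{invar}, cooling drives the titanium alloy into tension and the invar into compression.
Setting the final lengths equal and cancelling L: (α₁ − α₂)ΔT = P/(A₁E₁) + P/(A₂E₂).
|α₁ − α₂|·ΔT = 7.1×10⁻⁶ × 157 = 0.001115.
1/(A₁E₁) + 1/(A₂E₂) = 1/(2250×148×10³) + 1/(1225×107×10³) = 1.063×10⁻⁸ N⁻¹.
P = 0.001115 / 1.063×10⁻⁸ = 104800 N = 104.8 kN.

P ≈ 105 kN (compressive in the invar)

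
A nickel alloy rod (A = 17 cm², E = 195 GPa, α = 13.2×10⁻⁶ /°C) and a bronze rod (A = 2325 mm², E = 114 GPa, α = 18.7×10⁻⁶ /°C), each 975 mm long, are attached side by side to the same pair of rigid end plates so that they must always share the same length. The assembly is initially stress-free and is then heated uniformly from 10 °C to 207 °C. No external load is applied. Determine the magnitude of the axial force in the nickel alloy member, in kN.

Equilibrium of a rigid end plate with no external load gives equal and opposite internal forces ±P in the two members. Since α_{bronze} > α_{nickel alloy}, heating drives the bronze into compression and the nickel alloy into tension.
Compatibility of the two members (thermal + elastic change equal): (α₁ − α₂)ΔT = P·[1/(A₁E₁) + 1/(A₂E₂)].
|α₁ − α₂|·ΔT = 5.5×10⁻⁶ × 197 = 0.001084.
1/(A₁E₁) + 1/(A₂E₂) = 1/(1700×195×10³) + 1/(2325×114×10³) = 6.789×10⁻⁹ N⁻¹.
P = 0.001084 / 6.789×10⁻⁹ = 159600 N = 159.6 kN.

P ≈ 160 kN (tensile in the nickel alloy)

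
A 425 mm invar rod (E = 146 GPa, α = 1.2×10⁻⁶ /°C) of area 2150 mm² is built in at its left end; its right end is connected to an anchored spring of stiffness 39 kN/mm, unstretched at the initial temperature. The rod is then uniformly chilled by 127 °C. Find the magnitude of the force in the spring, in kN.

Free thermal contraction: δ_free = αΔT L = 1.2×10⁻⁶ × 127 × 425 = 0.06477 mm.
Let P be the tensile force in the spring. The rod extends elastically by PL/(AE) and the spring stretches by P/k; together these equal δ_free.
So P = δ_free / [L/(AE) + 1/k] = 0.06477 / [ 425/(2150×146×10³) + 1/(39×10³) ].
P = 0.06477 / 2.699×10⁻⁵ = 2399 N.

P ≈ 2.4 kN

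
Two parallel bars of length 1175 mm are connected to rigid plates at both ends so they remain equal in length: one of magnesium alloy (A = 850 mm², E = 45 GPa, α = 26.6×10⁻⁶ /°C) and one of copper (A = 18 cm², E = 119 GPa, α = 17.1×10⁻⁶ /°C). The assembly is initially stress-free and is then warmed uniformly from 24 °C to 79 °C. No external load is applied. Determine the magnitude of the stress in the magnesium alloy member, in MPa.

σ ≈ 20 MPa (compressive)

Both members must finish at the same length. With the larger α, the magnesium alloy tends to over-expand; the plates restrain it, putting the magnesium alloy in compression and the copper in tension. With no external load the two internal forces are equal and opposite, magnitude P.
Setting the final lengths equal and cancelling L: (α₁ − α₂)ΔT = P/(A₁E₁) + P/(A₂E₂).
|α₁ − α₂|·ΔT = 9.5×10⁻⁶ × 55 = 0.0005225.
1/(A₁E₁) + 1/(A₂E₂) = 1/(850×45×10³) + 1/(1800×119×10³) = 3.081×10⁻⁸ N⁻¹.
So P = 0.0005225 / 3.081×10⁻⁸ = 16.96 kN.
σ_{magnesium alloy} = P/A₁ = 16960/850 = 19.95 MPa, compressive.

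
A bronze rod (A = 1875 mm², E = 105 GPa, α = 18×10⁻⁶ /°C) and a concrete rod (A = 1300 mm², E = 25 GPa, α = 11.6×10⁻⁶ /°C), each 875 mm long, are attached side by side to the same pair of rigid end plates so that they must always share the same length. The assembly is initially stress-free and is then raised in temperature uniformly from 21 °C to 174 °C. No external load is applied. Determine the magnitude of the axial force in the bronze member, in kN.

Both members must finish at the same length. With the larger α, the bronze tends to over-expand; the plates restrain it, putting the bronze in compression and the concrete in tension. With no external load the two internal forces are equal and opposite, magnitude P.
Compatibility of the two members (thermal + elastic change equal): (α₁ − α₂)ΔT = P·[1/(A₁E₁) + 1/(A₂E₂)].
|α₁ − α₂|·ΔT = 6.4×10⁻⁶ × 153 = 0.0009792.
1/(A₁E₁) + 1/(A₂E₂) = 1/(1875×105×10³) + 1/(1300×25×10³) = 3.585×10⁻⁸ N⁻¹.
P = 0.0009792 / 3.585×10⁻⁸ = 27310 N = 27.31 kN.

P ≈ 27.3 kN (compressive in the bronze)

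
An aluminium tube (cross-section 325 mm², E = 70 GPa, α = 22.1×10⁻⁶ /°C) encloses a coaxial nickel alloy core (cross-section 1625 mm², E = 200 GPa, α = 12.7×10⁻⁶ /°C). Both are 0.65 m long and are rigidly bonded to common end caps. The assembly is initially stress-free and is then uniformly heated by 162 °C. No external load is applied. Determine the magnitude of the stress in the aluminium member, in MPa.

Equilibrium of a rigid end plate with no external load gives equal and opposite internal forces ±P in the two members. Since α_{aluminium} > α_{nickel alloy}, heating drives the aluminium into compression and the nickel alloy into tension.
Setting the final lengths equal and cancelling L: (α₁ − α₂)ΔT = P/(A₁E₁) + P/(A₂E₂).
|α₁ − α₂|·ΔT = 9.4×10⁻⁶ × 162 = 0.001523.
1/(A₁E₁) + 1/(A₂E₂) = 1/(325×70×10³) + 1/(1625×200×10³) = 4.703×10⁻⁸ N⁻¹.
So P = 0.001523 / 4.703×10⁻⁸ = 32.38 kN.
σ_{aluminium} = P/A₁ = 32380/325 = 99.62 MPa, compressive.

σ ≈ 99.6 MPa (compressive)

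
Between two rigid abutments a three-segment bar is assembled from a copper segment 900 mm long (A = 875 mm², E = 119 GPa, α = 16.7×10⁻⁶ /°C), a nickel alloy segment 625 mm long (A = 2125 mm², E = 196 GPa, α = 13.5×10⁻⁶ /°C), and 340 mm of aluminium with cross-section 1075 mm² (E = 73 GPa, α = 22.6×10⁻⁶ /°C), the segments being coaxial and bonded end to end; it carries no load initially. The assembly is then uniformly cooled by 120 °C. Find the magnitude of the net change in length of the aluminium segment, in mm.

With the walls removed the bar would change length by δ_free = Σ αᵢΔT Lᵢ = 16.7×10⁻⁶×120×900 + 13.5×10⁻⁶×120×625 + 22.6×10⁻⁶×120×340 = 3.738 mm.
The walls prevent any net length change, so an axial force P (same in every segment) develops. Compatibility: P · Σ Lᵢ/(AᵢEᵢ) = δ_free.
Σ Lᵢ/(AᵢEᵢ) = 900/(875×119×10³) + 625/(2125×196×10³) + 340/(1075×73×10³) = 1.448×10⁻⁵ mm/N.
So P = 3.738 / 1.448×10⁻⁵ = 258.2 kN, tensile.
For the aluminium segment, free thermal change = 22.6×10⁻⁶×120×340 = 0.9221 mm and elastic change from P = 258200×340/(1075×73×10³) = 1.119 mm; these oppose, so the net change is 0.197 mm (segment lengthens).

|ΔL| ≈ 0.197 mm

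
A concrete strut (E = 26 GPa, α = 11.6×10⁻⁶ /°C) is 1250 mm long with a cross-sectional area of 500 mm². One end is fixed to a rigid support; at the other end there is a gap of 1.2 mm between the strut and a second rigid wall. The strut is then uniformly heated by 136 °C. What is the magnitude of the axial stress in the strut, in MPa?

σ ≈ 16.1 MPa (compressive)

Unrestrained expansion: δ_free = αΔT L = 11.6×10⁻⁶ × 136 × 1250 = 1.972 mm.
This exceeds the 1.2 mm gap, so the wall pushes back. The portion of expansion that must be recovered elastically is δ_free − gap = 1.972 − 1.2 = 0.772 mm.
That suppressed elongation corresponds to σ = E·Δ/L = 26×10³ × 0.772/1250 = 16.06 MPa.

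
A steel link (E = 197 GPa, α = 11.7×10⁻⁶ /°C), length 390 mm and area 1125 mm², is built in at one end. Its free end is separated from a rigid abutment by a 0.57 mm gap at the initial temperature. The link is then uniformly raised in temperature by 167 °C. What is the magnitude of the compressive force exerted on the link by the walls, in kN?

P ≈ 109 kN

If the wall were absent the link would grow by αΔT L = 11.7×10⁻⁶ × 167 × 390 = 0.762 mm.
After closing the 0.57 mm clearance, 0.762 − 0.57 = 0.192 mm of expansion remains to be suppressed by the wall.
Compatibility: PL/(AE) = 0.192 mm, so σ = P/A = E × (0.192/390) = 97 MPa.
Force on the wall = σA = 97 × 1125 mm² = 109.1 kN.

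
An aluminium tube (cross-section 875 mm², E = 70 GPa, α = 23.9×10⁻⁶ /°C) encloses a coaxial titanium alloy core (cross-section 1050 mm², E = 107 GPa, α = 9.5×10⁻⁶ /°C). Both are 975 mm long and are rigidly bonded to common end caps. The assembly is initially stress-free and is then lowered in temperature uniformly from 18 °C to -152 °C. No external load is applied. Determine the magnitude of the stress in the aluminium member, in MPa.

Equilibrium of a rigid end plate with no external load gives equal and opposite internal forces ±P in the two members. Since α_{aluminium} > α_{titanium alloy}, cooling drives the aluminium into tension and the titanium alloy into compression.
Equating the net (thermal + elastic) strains gives |α₁ − α₂|·ΔT = P·[1/(A₁E₁) + 1/(A₂E₂)].
|α₁ − α₂|·ΔT = 14.4×10⁻⁶ × 170 = 0.002448.
1/(A₁E₁) + 1/(A₂E₂) = 1/(875×70×10³) + 1/(1050×107×10³) = 2.523×10⁻⁸ N⁻¹.
So P = 0.002448 / 2.523×10⁻⁸ = 97.04 kN.
σ_{aluminium} = P/A₁ = 97040/875 = 110.9 MPa, tensile.

σ ≈ 111 MPa (tensile)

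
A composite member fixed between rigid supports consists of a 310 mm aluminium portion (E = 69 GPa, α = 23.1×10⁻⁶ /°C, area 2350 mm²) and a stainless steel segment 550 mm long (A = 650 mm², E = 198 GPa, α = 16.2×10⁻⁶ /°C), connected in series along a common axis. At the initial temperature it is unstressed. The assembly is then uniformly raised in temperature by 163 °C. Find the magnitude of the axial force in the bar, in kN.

Free thermal expansion of the whole bar: Σ αᵢΔT Lᵢ = 23.1×10⁻⁶×163×310 + 16.2×10⁻⁶×163×550 = 2.62 mm.
Since the ends are fixed, an axial force P builds up, equal in every segment, with P · Σ Lᵢ/(AᵢEᵢ) = δ_free.
The series flexibility is Σ Lᵢ/(AᵢEᵢ) = 310/(2350×69×10³) + 550/(650×198×10³) = 6.185×10⁻⁶ mm/N.
Hence P = δ_free / Σ(L/AE) = 2.62/6.185×10⁻⁶ = 423.5 kN (compressive).

P ≈ 424 kN (compressive)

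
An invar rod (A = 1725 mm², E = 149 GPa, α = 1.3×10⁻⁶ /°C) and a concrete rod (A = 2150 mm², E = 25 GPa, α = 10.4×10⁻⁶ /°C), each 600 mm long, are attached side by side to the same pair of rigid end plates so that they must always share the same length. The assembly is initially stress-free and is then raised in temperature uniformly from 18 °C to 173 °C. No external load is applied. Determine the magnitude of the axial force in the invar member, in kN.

Both members must finish at the same length. With the larger α, the concrete tends to over-expand; the plates restrain it, putting the concrete in compression and the invar in tension. With no external load the two internal forces are equal and opposite, magnitude P.
Compatibility of the two members (thermal + elastic change equal): (α₁ − α₂)ΔT = P·[1/(A₁E₁) + 1/(A₂E₂)].
|α₁ − α₂|·ΔT = 9.1×10⁻⁶ × 155 = 0.00141.
1/(A₁E₁) + 1/(A₂E₂) = 1/(1725×149×10³) + 1/(2150×25×10³) = 2.25×10⁻⁸ N⁻¹.
P = 0.00141 / 2.25×10⁻⁸ = 62700 N = 62.7 kN.

P ≈ 62.7 kN (tensile in the invar)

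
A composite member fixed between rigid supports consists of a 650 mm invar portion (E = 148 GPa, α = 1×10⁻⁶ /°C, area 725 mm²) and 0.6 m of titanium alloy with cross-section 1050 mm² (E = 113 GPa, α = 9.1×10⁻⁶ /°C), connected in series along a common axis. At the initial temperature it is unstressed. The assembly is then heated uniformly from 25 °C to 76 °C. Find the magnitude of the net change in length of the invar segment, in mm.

|ΔL| ≈ 0.137 mm

With the walls removed the bar would change length by δ_free = Σ αᵢΔT Lᵢ = 1×10⁻⁶×51×650 + 9.1×10⁻⁶×51×600 = 0.3116 mm.
Since the ends are fixed, an axial force P builds up, equal in every segment, with P · Σ Lᵢ/(AᵢEᵢ) = δ_free.
Σ Lᵢ/(AᵢEᵢ) = 650/(725×148×10³) + 600/(1050×113×10³) = 1.111×10⁻⁵ mm/N.
Hence P = δ_free / Σ(L/AE) = 0.3116/1.111×10⁻⁵ = 28.04 kN (compressive).
For the invar segment, free thermal change = 1×10⁻⁶×51×650 = 0.03315 mm and elastic change from P = 28040×650/(725×148×10³) = 0.1698 mm; these oppose, so the net change is 0.137 mm (segment shortens).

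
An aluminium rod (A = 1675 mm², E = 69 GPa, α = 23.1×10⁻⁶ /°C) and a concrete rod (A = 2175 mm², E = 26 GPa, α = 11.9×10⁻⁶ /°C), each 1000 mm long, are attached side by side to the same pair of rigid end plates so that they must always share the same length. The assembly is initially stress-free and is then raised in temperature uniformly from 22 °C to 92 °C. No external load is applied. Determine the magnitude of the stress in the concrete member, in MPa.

σ ≈ 13.7 MPa (tensile)

Equilibrium of a rigid end plate with no external load gives equal and opposite internal forces ±P in the two members. Since α_{aluminium} > α_{concrete}, heating drives the aluminium into compression and the concrete into tension.
Compatibility of the two members (thermal + elastic change equal): (α₁ − α₂)ΔT = P·[1/(A₁E₁) + 1/(A₂E₂)].
|α₁ − α₂|·ΔT = 11.2×10⁻⁶ × 70 = 0.000784.
1/(A₁E₁) + 1/(A₂E₂) = 1/(1675×69×10³) + 1/(2175×26×10³) = 2.634×10⁻⁸ N⁻¹.
So P = 0.000784 / 2.634×10⁻⁸ = 29.77 kN.
σ_{concrete} = P/A₂ = 29770/2175 = 13.69 MPa, tensile.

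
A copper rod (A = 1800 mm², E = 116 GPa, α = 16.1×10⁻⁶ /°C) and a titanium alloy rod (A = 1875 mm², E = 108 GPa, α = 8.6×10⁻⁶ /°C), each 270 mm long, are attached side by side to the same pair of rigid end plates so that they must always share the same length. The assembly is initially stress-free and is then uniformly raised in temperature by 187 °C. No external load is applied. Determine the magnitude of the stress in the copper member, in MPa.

The copper has the larger α, so on heating it would change length more than the titanium alloy if both were free. The rigid plates force a common final length, so the copper is put into compression and the titanium alloy into tension, with equal and opposite forces P (no external load).
Equating the net (thermal + elastic) strains gives |α₁ − α₂|·ΔT = P·[1/(A₁E₁) + 1/(A₂E₂)].
|α₁ − α₂|·ΔT = 7.5×10⁻⁶ × 187 = 0.001403.
1/(A₁E₁) + 1/(A₂E₂) = 1/(1800×116×10³) + 1/(1875×108×10³) = 9.728×10⁻⁹ N⁻¹.
P = 0.001403 / 9.728×10⁻⁹ = 144200 N = 144.2 kN.
σ_{copper} = P/A₁ = 144200/1800 = 80.1 MPa, compressive.

σ ≈ 80.1 MPa (compressive)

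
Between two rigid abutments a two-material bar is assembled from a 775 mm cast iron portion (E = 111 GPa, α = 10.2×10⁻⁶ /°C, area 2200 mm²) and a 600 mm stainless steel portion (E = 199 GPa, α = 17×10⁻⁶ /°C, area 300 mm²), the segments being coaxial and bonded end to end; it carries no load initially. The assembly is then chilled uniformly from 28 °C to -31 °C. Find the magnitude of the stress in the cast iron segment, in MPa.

σ ≈ 36.7 MPa (tensile)

If the supports were absent, the total length change would be Σ αᵢΔT Lᵢ = 10.2×10⁻⁶×59×775 + 17×10⁻⁶×59×600 = 1.068 mm.
The walls prevent any net length change, so an axial force P (same in every segment) develops. Compatibility: P · Σ Lᵢ/(AᵢEᵢ) = δ_free.
Σ Lᵢ/(AᵢEᵢ) = 775/(2200×111×10³) + 600/(300×199×10³) = 1.322×10⁻⁵ mm/N.
P = 1.068 / 1.322×10⁻⁵ = 80780 N = 80.78 kN, tensile.
σ_{cast iron} = P / A = 80780 / 2200 = 36.72 MPa.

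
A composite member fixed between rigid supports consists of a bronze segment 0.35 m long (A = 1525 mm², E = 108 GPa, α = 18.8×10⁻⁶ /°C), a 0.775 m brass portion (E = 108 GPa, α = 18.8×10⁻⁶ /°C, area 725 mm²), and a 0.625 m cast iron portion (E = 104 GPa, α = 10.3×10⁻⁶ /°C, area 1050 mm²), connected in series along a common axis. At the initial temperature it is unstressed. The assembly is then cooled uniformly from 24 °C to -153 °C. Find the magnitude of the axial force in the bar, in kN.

P ≈ 275 kN (tensile)

If the supports were absent, the total length change would be Σ αᵢΔT Lᵢ = 18.8×10⁻⁶×177×350 + 18.8×10⁻⁶×177×775 + 10.3×10⁻⁶×177×625 = 4.883 mm.
The rigid supports impose zero overall length change; the single axial force P common to all segments must satisfy P Σ Lᵢ/(AᵢEᵢ) = δ_free.
Σ Lᵢ/(AᵢEᵢ) = 350/(1525×108×10³) + 775/(725×108×10³) + 625/(1050×104×10³) = 1.775×10⁻⁵ mm/N.
So P = 4.883 / 1.775×10⁻⁵ = 275.2 kN, tensile.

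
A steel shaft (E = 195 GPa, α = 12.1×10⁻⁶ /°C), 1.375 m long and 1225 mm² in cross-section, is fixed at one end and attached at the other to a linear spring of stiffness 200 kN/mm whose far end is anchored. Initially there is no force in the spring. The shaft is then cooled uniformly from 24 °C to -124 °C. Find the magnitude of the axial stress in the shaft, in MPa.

The unrestrained thermal change is αΔT L = 12.1×10⁻⁶ × 148 × 1375 = 2.462 mm.
With a force P in the spring, the elastic change of the shaft is PL/(AE) and that of the spring is P/k; compatibility requires their sum to equal δ_free.
So P = δ_free / [L/(AE) + 1/k] = 2.462 / [ 1375/(1225×195×10³) + 1/(200×10³) ].
P = 2.462 / 1.076×10⁻⁵ = 228900 N.
σ = P/A = 228900/1225 = 186.9 MPa.

σ ≈ 187 MPa (tensile)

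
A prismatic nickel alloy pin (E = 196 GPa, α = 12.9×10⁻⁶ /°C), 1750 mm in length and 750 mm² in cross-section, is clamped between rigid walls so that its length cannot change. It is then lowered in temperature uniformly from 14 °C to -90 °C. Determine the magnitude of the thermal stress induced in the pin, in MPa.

σ ≈ 263 MPa (tensile)

With length fixed, the mechanical strain must cancel the thermal strain αΔT = 12.9×10⁻⁶ × 104 = 1341.6×10⁻⁶.
The stress required to suppress this strain is σ = Eε = 196×10³ × 1341.6×10⁻⁶ = 263 MPa, tensile since the pin is trying to contract.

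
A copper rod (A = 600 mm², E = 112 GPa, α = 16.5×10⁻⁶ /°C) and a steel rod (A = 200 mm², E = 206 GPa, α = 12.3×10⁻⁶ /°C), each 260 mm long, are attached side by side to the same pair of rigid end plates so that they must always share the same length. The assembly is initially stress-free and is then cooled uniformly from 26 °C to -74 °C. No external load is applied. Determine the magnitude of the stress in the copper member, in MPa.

Both members must finish at the same length. With the larger α, the copper tends to over-contract; the plates restrain it, putting the copper in tension and the steel in compression. With no external load the two internal forces are equal and opposite, magnitude P.
Setting the final lengths equal and cancelling L: (α₁ − α₂)ΔT = P/(A₁E₁) + P/(A₂E₂).
|α₁ − α₂|·ΔT = 4.2×10⁻⁶ × 100 = 0.00042.
1/(A₁E₁) + 1/(A₂E₂) = 1/(600×112×10³) + 1/(200×206×10³) = 3.915×10⁻⁸ N⁻¹.
So P = 0.00042 / 3.915×10⁻⁸ = 10.73 kN.
σ_{copper} = P/A₁ = 10730/600 = 17.88 MPa, tensile.

σ ≈ 17.9 MPa (tensile)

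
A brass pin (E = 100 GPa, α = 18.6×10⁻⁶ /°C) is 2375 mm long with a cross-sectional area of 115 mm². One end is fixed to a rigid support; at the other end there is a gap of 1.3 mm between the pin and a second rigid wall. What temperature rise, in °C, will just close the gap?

Contact occurs when the free expansion equals the gap: αΔT L = 1.3 mm.
ΔT = 1.3 / (18.6×10⁻⁶ × 2375) = 29.43 °C.

ΔT ≈ 29.4 °C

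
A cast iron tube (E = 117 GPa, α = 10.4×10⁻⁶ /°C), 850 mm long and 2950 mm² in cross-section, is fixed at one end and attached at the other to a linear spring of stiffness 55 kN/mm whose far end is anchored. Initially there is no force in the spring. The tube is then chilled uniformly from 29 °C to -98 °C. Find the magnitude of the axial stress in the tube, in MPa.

If the spring were absent the tube would shorten by αΔT L = 10.4×10⁻⁶ × 127 × 850 = 1.123 mm.
Let P be the tensile force in the spring. The tube extends elastically by PL/(AE) and the spring stretches by P/k; together these equal δ_free.
P [ L/(AE) + 1/k ] = δ_free → P [ 850/(2950×117×10³) + 1/(55×10³) ] = 1.123.
P = 1.123 / 2.064×10⁻⁵ = 54380 N.
σ = P/A = 54380/2950 = 18.43 MPa.

σ ≈ 18.4 MPa (tensile)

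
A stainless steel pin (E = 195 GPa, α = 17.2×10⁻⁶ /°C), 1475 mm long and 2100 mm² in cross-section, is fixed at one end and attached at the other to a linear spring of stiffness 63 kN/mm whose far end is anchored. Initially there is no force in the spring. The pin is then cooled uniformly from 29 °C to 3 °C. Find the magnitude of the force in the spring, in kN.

P ≈ 33.9 kN

Free thermal contraction: δ_free = αΔT L = 17.2×10⁻⁶ × 26 × 1475 = 0.6596 mm.
With a force P in the spring, the elastic change of the pin is PL/(AE) and that of the spring is P/k; compatibility requires their sum to equal δ_free.
So P = δ_free / [L/(AE) + 1/k] = 0.6596 / [ 1475/(2100×195×10³) + 1/(63×10³) ].
P = 0.6596 / 1.947×10⁻⁵ = 33870 N.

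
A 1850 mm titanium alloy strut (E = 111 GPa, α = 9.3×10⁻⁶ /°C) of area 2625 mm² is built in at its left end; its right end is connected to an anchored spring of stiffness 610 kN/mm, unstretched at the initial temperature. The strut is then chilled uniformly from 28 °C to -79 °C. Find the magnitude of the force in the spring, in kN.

The unrestrained thermal change is αΔT L = 9.3×10⁻⁶ × 107 × 1850 = 1.841 mm.
With a force P in the spring, the elastic change of the strut is PL/(AE) and that of the spring is P/k; compatibility requires their sum to equal δ_free.
So P = δ_free / [L/(AE) + 1/k] = 1.841 / [ 1850/(2625×111×10³) + 1/(610×10³) ].
P = 1.841 / 7.989×10⁻⁶ = 230400 N.

P ≈ 230 kN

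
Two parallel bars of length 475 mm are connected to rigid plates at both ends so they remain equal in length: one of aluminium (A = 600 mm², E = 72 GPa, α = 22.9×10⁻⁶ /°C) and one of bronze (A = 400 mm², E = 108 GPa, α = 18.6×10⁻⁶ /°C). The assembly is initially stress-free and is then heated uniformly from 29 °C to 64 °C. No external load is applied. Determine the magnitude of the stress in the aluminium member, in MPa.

The aluminium has the larger α, so on heating it would change length more than the bronze if both were free. The rigid plates force a common final length, so the aluminium is put into compression and the bronze into tension, with equal and opposite forces P (no external load).
Compatibility of the two members (thermal + elastic change equal): (α₁ − α₂)ΔT = P·[1/(A₁E₁) + 1/(A₂E₂)].
|α₁ − α₂|·ΔT = 4.3×10⁻⁶ × 35 = 0.0001505.
1/(A₁E₁) + 1/(A₂E₂) = 1/(600×72×10³) + 1/(400×108×10³) = 4.63×10⁻⁸ N⁻¹.
P = 0.0001505 / 4.63×10⁻⁸ = 3251 N = 3.251 kN.
σ_{aluminium} = P/A₁ = 3251/600 = 5.418 MPa, compressive.

σ ≈ 5.42 MPa (compressive)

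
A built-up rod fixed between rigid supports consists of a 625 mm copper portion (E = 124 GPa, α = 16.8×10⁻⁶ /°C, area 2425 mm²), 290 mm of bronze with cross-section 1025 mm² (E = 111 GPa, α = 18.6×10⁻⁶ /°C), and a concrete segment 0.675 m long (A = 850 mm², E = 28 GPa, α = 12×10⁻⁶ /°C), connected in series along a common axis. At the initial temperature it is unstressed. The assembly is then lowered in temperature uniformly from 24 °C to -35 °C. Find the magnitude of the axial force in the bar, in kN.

P ≈ 42.9 kN (tensile)

Free thermal contraction of the whole bar: Σ αᵢΔT Lᵢ = 16.8×10⁻⁶×59×625 + 18.6×10⁻⁶×59×290 + 12×10⁻⁶×59×675 = 1.416 mm.
The walls prevent any net length change, so an axial force P (same in every segment) develops. Compatibility: P · Σ Lᵢ/(AᵢEᵢ) = δ_free.
Σ Lᵢ/(AᵢEᵢ) = 625/(2425×124×10³) + 290/(1025×111×10³) + 675/(850×28×10³) = 3.299×10⁻⁵ mm/N.
So P = 1.416 / 3.299×10⁻⁵ = 42.91 kN, tensile.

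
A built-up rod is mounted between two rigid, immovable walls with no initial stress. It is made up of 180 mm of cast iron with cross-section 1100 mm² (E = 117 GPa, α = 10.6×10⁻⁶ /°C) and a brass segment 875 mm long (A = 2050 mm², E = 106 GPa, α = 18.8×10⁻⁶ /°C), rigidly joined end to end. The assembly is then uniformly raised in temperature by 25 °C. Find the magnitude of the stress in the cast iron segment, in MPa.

Free thermal expansion of the whole bar: Σ αᵢΔT Lᵢ = 10.6×10⁻⁶×25×180 + 18.8×10⁻⁶×25×875 = 0.4589 mm.
Since the ends are fixed, an axial force P builds up, equal in every segment, with P · Σ Lᵢ/(AᵢEᵢ) = δ_free.
The series flexibility is Σ Lᵢ/(AᵢEᵢ) = 180/(1100×117×10³) + 875/(2050×106×10³) = 5.425×10⁻⁶ mm/N.
P = 0.4589 / 5.425×10⁻⁶ = 84590 N = 84.59 kN, compressive.
σ_{cast iron} = P / A = 84590 / 1100 = 76.9 MPa.

σ ≈ 76.9 MPa (compressive)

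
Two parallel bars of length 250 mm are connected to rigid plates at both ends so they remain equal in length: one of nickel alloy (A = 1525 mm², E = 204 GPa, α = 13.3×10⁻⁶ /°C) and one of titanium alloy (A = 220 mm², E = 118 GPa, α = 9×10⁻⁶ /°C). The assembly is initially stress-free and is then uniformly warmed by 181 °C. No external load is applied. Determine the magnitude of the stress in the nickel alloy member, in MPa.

The nickel alloy has the larger α, so on heating it would change length more than the titanium alloy if both were free. The rigid plates force a common final length, so the nickel alloy is put into compression and the titanium alloy into tension, with equal and opposite forces P (no external load).
Setting the final lengths equal and cancelling L: (α₁ − α₂)ΔT = P/(A₁E₁) + P/(A₂E₂).
|α₁ − α₂|·ΔT = 4.3×10⁻⁶ × 181 = 0.0007783.
1/(A₁E₁) + 1/(A₂E₂) = 1/(1525×204×10³) + 1/(220×118×10³) = 4.174×10⁻⁸ N⁻¹.
So P = 0.0007783 / 4.174×10⁻⁸ = 18.65 kN.
σ_{nickel alloy} = P/A₁ = 18650/1525 = 12.23 MPa, compressive.

σ ≈ 12.2 MPa (compressive)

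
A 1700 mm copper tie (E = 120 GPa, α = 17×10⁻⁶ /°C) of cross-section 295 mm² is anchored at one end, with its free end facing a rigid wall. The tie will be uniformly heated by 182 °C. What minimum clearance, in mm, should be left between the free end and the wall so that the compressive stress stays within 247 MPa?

g ≈ 1.76 mm

Free expansion if unrestrained: δ_free = αΔT L = 17×10⁻⁶ × 182 × 1700 = 5.26 mm.
At the allowable stress the elastic shortening the wall may impose is σL/E = 247 × 1700 / (120×10³) = 3.499 mm.
So the gap has to take up the difference, g_min = δ_free − σL/E = 5.26 − 3.499 = 1.761 mm.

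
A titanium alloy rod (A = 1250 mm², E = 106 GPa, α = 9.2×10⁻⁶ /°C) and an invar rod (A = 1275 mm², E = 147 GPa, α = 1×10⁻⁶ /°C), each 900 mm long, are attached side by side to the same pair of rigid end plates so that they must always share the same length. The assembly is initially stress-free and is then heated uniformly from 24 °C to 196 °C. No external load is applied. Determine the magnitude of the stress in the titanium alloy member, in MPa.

The titanium alloy has the larger α, so on heating it would change length more than the invar if both were free. The rigid plates force a common final length, so the titanium alloy is put into compression and the invar into tension, with equal and opposite forces P (no external load).
Equating the net (thermal + elastic) strains gives |α₁ − α₂|·ΔT = P·[1/(A₁E₁) + 1/(A₂E₂)].
|α₁ − α₂|·ΔT = 8.2×10⁻⁶ × 172 = 0.00141.
1/(A₁E₁) + 1/(A₂E₂) = 1/(1250×106×10³) + 1/(1275×147×10³) = 1.288×10⁻⁸ N⁻¹.
P = 0.00141 / 1.288×10⁻⁸ = 109500 N = 109.5 kN.
σ_{titanium alloy} = P/A₁ = 109500/1250 = 87.58 MPa, compressive.

σ ≈ 87.6 MPa (compressive)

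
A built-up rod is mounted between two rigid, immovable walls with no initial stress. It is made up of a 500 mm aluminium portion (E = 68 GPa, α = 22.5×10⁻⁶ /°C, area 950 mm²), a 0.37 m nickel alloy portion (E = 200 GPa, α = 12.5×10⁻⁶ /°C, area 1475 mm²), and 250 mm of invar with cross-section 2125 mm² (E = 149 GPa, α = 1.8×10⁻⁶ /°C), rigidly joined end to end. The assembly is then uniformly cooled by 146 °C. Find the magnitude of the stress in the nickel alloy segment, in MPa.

If the supports were absent, the total length change would be Σ αᵢΔT Lᵢ = 22.5×10⁻⁶×146×500 + 12.5×10⁻⁶×146×370 + 1.8×10⁻⁶×146×250 = 2.383 mm.
Since the ends are fixed, an axial force P builds up, equal in every segment, with P · Σ Lᵢ/(AᵢEᵢ) = δ_free.
Σ Lᵢ/(AᵢEᵢ) = 500/(950×68×10³) + 370/(1475×200×10³) + 250/(2125×149×10³) = 9.784×10⁻⁶ mm/N.
So P = 2.383 / 9.784×10⁻⁶ = 243.6 kN, tensile.
σ_{nickel alloy} = P / A = 243600 / 1475 = 165.2 MPa.

σ ≈ 165 MPa (tensile)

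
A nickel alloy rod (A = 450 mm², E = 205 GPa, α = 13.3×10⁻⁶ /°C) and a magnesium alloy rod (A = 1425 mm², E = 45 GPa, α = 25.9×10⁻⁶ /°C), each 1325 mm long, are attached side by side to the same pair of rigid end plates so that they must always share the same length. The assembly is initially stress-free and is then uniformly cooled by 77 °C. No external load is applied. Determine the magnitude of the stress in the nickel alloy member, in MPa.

σ ≈ 81.6 MPa (compressive)

Equilibrium of a rigid end plate with no external load gives equal and opposite internal forces ±P in the two members. Since α_{magnesium alloy} > α_{nickel alloy}, cooling drives the magnesium alloy into tension and the nickel alloy into compression.
Setting the final lengths equal and cancelling L: (α₁ − α₂)ΔT = P/(A₁E₁) + P/(A₂E₂).
|α₁ − α₂|·ΔT = 12.6×10⁻⁶ × 77 = 0.0009702.
1/(A₁E₁) + 1/(A₂E₂) = 1/(450×205×10³) + 1/(1425×45×10³) = 2.643×10⁻⁸ N⁻¹.
So P = 0.0009702 / 2.643×10⁻⁸ = 36.7 kN.
σ_{nickel alloy} = P/A₁ = 36700/450 = 81.56 MPa, compressive.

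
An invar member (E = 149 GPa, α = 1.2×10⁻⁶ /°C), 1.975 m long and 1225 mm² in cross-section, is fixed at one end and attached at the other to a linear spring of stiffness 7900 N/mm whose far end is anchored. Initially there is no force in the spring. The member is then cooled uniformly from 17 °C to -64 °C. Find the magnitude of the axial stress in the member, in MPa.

σ ≈ 1.14 MPa (tensile)

If the spring were absent the member would shorten by αΔT L = 1.2×10⁻⁶ × 81 × 1975 = 0.192 mm.
Let P be the tensile force in the spring. The member extends elastically by PL/(AE) and the spring stretches by P/k; together these equal δ_free.
P [ L/(AE) + 1/k ] = δ_free → P [ 1975/(1225×149×10³) + 1/(7900) ] = 0.192.
P = 0.192 / 0.0001374 = 1397 N.
σ = P/A = 1397/1225 = 1.141 MPa.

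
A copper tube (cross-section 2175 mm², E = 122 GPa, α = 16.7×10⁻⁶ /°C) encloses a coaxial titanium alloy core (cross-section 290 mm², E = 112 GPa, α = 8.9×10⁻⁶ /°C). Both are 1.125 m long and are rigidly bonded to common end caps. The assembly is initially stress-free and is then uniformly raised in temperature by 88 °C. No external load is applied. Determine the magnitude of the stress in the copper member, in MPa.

Both members must finish at the same length. With the larger α, the copper tends to over-expand; the plates restrain it, putting the copper in compression and the titanium alloy in tension. With no external load the two internal forces are equal and opposite, magnitude P.
Compatibility of the two members (thermal + elastic change equal): (α₁ − α₂)ΔT = P·[1/(A₁E₁) + 1/(A₂E₂)].
|α₁ − α₂|·ΔT = 7.8×10⁻⁶ × 88 = 0.0006864.
1/(A₁E₁) + 1/(A₂E₂) = 1/(2175×122×10³) + 1/(290×112×10³) = 3.456×10⁻⁸ N⁻¹.
So P = 0.0006864 / 3.456×10⁻⁸ = 19.86 kN.
σ_{copper} = P/A₁ = 19860/2175 = 9.132 MPa, compressive.

σ ≈ 9.13 MPa (compressive)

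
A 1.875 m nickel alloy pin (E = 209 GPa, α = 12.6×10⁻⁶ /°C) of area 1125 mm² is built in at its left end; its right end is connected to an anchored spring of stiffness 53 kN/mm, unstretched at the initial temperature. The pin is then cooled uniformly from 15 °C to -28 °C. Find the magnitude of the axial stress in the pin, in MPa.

σ ≈ 33.6 MPa (tensile)

Free thermal contraction: δ_free = αΔT L = 12.6×10⁻⁶ × 43 × 1875 = 1.016 mm.
Let P be the tensile force in the spring. The pin extends elastically by PL/(AE) and the spring stretches by P/k; together these equal δ_free.
P [ L/(AE) + 1/k ] = δ_free → P [ 1875/(1125×209×10³) + 1/(53×10³) ] = 1.016.
P = 1.016 / 2.684×10⁻⁵ = 37850 N.
σ = P/A = 37850/1125 = 33.64 MPa.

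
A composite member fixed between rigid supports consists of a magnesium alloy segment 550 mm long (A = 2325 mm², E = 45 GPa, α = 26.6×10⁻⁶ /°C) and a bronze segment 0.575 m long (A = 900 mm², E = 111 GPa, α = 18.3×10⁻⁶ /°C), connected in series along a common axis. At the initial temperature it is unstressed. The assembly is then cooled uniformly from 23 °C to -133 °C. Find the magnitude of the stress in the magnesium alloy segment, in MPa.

σ ≈ 153 MPa (tensile)

With the walls removed the bar would change length by δ_free = Σ αᵢΔT Lᵢ = 26.6×10⁻⁶×156×550 + 18.3×10⁻⁶×156×575 = 3.924 mm.
Since the ends are fixed, an axial force P builds up, equal in every segment, with P · Σ Lᵢ/(AᵢEᵢ) = δ_free.
The series flexibility is Σ Lᵢ/(AᵢEᵢ) = 550/(2325×45×10³) + 575/(900×111×10³) = 1.101×10⁻⁵ mm/N.
Hence P = δ_free / Σ(L/AE) = 3.924/1.101×10⁻⁵ = 356.3 kN (tensile).
σ_{magnesium alloy} = P / A = 356300 / 2325 = 153.2 MPa.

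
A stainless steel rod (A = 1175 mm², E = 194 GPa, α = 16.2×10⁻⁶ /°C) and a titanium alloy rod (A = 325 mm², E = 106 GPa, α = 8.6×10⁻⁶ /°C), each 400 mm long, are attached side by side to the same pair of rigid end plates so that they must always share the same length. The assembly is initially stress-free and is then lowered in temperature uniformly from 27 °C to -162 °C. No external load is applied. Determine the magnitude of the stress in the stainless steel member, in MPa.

σ ≈ 36.6 MPa (tensile)

Both members must finish at the same length. With the larger α, the stainless steel tends to over-contract; the plates restrain it, putting the stainless steel in tension and the titanium alloy in compression. With no external load the two internal forces are equal and opposite, magnitude P.
Equating the net (thermal + elastic) strains gives |α₁ − α₂|·ΔT = P·[1/(A₁E₁) + 1/(A₂E₂)].
|α₁ − α₂|·ΔT = 7.6×10⁻⁶ × 189 = 0.001436.
1/(A₁E₁) + 1/(A₂E₂) = 1/(1175×194×10³) + 1/(325×106×10³) = 3.341×10⁻⁸ N⁻¹.
P = 0.001436 / 3.341×10⁻⁸ = 42990 N = 42.99 kN.
σ_{stainless steel} = P/A₁ = 42990/1175 = 36.58 MPa, tensile.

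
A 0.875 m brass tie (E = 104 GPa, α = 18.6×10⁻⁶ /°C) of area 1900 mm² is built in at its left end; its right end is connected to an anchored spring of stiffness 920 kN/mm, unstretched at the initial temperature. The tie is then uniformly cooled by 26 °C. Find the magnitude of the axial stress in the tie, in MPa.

σ ≈ 40.4 MPa (tensile)

Free thermal contraction: δ_free = αΔT L = 18.6×10⁻⁶ × 26 × 875 = 0.4232 mm.
With a force P in the spring, the elastic change of the tie is PL/(AE) and that of the spring is P/k; compatibility requires their sum to equal δ_free.
P [ L/(AE) + 1/k ] = δ_free → P [ 875/(1900×104×10³) + 1/(920×10³) ] = 0.4232.
P = 0.4232 / 5.515×10⁻⁶ = 76730 N.
σ = P/A = 76730/1900 = 40.38 MPa.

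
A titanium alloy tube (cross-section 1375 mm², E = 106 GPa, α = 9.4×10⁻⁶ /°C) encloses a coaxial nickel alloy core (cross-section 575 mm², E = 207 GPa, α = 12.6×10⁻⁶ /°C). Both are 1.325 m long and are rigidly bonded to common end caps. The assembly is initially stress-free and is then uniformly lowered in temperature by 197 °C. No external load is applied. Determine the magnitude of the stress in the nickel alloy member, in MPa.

The nickel alloy has the larger α, so on cooling it would change length more than the titanium alloy if both were free. The rigid plates force a common final length, so the nickel alloy is put into tension and the titanium alloy into compression, with equal and opposite forces P (no external load).
Equating the net (thermal + elastic) strains gives |α₁ − α₂|·ΔT = P·[1/(A₁E₁) + 1/(A₂E₂)].
|α₁ − α₂|·ΔT = 3.2×10⁻⁶ × 197 = 0.0006304.
1/(A₁E₁) + 1/(A₂E₂) = 1/(1375×106×10³) + 1/(575×207×10³) = 1.526×10⁻⁸ N⁻¹.
P = 0.0006304 / 1.526×10⁻⁸ = 41300 N = 41.3 kN.
σ_{nickel alloy} = P/A₂ = 41300/575 = 71.83 MPa, tensile.

σ ≈ 71.8 MPa (tensile)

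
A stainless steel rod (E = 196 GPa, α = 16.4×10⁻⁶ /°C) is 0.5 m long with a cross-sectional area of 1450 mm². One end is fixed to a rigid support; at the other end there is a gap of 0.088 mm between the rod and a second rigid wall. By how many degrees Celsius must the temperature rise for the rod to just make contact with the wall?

The gap closes when αΔT L = 0.088 mm, since the rod is still unstressed at that instant.
ΔT = 0.088 / (16.4×10⁻⁶ × 500) = 10.73 °C.

ΔT ≈ 10.7 °C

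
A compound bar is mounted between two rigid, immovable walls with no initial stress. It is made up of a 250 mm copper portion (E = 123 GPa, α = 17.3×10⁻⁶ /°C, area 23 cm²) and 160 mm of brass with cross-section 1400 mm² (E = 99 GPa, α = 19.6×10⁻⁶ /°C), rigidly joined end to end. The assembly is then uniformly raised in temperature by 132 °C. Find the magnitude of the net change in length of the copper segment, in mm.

|ΔL| ≈ 0.144 mm

With the walls removed the bar would change length by δ_free = Σ αᵢΔT Lᵢ = 17.3×10⁻⁶×132×250 + 19.6×10⁻⁶×132×160 = 0.9849 mm.
The rigid supports impose zero overall length change; the single axial force P common to all segments must satisfy P Σ Lᵢ/(AᵢEᵢ) = δ_free.
The series flexibility is Σ Lᵢ/(AᵢEᵢ) = 250/(2300×123×10³) + 160/(1400×99×10³) = 2.038×10⁻⁶ mm/N.
P = 0.9849 / 2.038×10⁻⁶ = 483200 N = 483.2 kN, compressive.
For the copper segment, free thermal change = 17.3×10⁻⁶×132×250 = 0.5709 mm and elastic change from P = 483200×250/(2300×123×10³) = 0.427 mm; these oppose, so the net change is 0.144 mm (segment lengthens).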